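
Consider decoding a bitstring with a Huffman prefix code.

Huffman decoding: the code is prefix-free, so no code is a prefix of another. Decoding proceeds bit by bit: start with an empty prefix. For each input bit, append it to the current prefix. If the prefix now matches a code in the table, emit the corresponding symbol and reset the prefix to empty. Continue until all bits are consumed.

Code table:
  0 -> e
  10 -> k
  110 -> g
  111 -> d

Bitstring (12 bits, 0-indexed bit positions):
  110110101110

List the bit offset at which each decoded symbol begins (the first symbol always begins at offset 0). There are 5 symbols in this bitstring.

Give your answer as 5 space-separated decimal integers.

Answer: 0 3 6 8 11

Derivation:
Bit 0: prefix='1' (no match yet)
Bit 1: prefix='11' (no match yet)
Bit 2: prefix='110' -> emit 'g', reset
Bit 3: prefix='1' (no match yet)
Bit 4: prefix='11' (no match yet)
Bit 5: prefix='110' -> emit 'g', reset
Bit 6: prefix='1' (no match yet)
Bit 7: prefix='10' -> emit 'k', reset
Bit 8: prefix='1' (no match yet)
Bit 9: prefix='11' (no match yet)
Bit 10: prefix='111' -> emit 'd', reset
Bit 11: prefix='0' -> emit 'e', reset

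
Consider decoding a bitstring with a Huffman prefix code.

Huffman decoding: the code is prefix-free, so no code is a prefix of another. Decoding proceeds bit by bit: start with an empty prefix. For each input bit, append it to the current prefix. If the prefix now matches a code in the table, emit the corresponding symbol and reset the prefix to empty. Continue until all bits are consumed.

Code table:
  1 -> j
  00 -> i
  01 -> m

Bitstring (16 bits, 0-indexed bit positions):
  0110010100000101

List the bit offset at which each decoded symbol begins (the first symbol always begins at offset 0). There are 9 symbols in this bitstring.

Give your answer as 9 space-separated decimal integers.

Answer: 0 2 3 5 6 8 10 12 14

Derivation:
Bit 0: prefix='0' (no match yet)
Bit 1: prefix='01' -> emit 'm', reset
Bit 2: prefix='1' -> emit 'j', reset
Bit 3: prefix='0' (no match yet)
Bit 4: prefix='00' -> emit 'i', reset
Bit 5: prefix='1' -> emit 'j', reset
Bit 6: prefix='0' (no match yet)
Bit 7: prefix='01' -> emit 'm', reset
Bit 8: prefix='0' (no match yet)
Bit 9: prefix='00' -> emit 'i', reset
Bit 10: prefix='0' (no match yet)
Bit 11: prefix='00' -> emit 'i', reset
Bit 12: prefix='0' (no match yet)
Bit 13: prefix='01' -> emit 'm', reset
Bit 14: prefix='0' (no match yet)
Bit 15: prefix='01' -> emit 'm', reset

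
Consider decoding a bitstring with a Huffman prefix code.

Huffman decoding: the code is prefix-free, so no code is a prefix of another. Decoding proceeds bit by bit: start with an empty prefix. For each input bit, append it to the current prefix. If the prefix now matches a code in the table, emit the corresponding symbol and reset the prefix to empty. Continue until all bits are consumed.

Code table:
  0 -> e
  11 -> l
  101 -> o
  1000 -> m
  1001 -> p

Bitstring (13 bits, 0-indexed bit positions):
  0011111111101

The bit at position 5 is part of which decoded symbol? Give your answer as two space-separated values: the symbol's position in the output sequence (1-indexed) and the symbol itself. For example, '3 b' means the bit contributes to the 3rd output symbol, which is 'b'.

Bit 0: prefix='0' -> emit 'e', reset
Bit 1: prefix='0' -> emit 'e', reset
Bit 2: prefix='1' (no match yet)
Bit 3: prefix='11' -> emit 'l', reset
Bit 4: prefix='1' (no match yet)
Bit 5: prefix='11' -> emit 'l', reset
Bit 6: prefix='1' (no match yet)
Bit 7: prefix='11' -> emit 'l', reset
Bit 8: prefix='1' (no match yet)
Bit 9: prefix='11' -> emit 'l', reset

Answer: 4 l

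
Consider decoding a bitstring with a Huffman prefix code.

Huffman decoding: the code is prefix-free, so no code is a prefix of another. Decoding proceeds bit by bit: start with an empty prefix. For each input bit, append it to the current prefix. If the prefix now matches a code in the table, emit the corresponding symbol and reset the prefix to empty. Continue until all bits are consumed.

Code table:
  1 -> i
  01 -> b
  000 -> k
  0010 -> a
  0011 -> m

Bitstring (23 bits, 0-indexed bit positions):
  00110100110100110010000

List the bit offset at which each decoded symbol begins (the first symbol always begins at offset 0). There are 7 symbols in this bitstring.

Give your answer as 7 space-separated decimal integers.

Bit 0: prefix='0' (no match yet)
Bit 1: prefix='00' (no match yet)
Bit 2: prefix='001' (no match yet)
Bit 3: prefix='0011' -> emit 'm', reset
Bit 4: prefix='0' (no match yet)
Bit 5: prefix='01' -> emit 'b', reset
Bit 6: prefix='0' (no match yet)
Bit 7: prefix='00' (no match yet)
Bit 8: prefix='001' (no match yet)
Bit 9: prefix='0011' -> emit 'm', reset
Bit 10: prefix='0' (no match yet)
Bit 11: prefix='01' -> emit 'b', reset
Bit 12: prefix='0' (no match yet)
Bit 13: prefix='00' (no match yet)
Bit 14: prefix='001' (no match yet)
Bit 15: prefix='0011' -> emit 'm', reset
Bit 16: prefix='0' (no match yet)
Bit 17: prefix='00' (no match yet)
Bit 18: prefix='001' (no match yet)
Bit 19: prefix='0010' -> emit 'a', reset
Bit 20: prefix='0' (no match yet)
Bit 21: prefix='00' (no match yet)
Bit 22: prefix='000' -> emit 'k', reset

Answer: 0 4 6 10 12 16 20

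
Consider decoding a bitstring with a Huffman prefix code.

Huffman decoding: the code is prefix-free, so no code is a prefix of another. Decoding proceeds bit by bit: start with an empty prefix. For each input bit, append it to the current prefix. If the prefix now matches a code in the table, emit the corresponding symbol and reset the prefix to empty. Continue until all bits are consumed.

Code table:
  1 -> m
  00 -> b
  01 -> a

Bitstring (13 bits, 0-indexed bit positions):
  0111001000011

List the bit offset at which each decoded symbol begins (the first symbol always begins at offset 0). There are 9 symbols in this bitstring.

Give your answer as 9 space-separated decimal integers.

Answer: 0 2 3 4 6 7 9 11 12

Derivation:
Bit 0: prefix='0' (no match yet)
Bit 1: prefix='01' -> emit 'a', reset
Bit 2: prefix='1' -> emit 'm', reset
Bit 3: prefix='1' -> emit 'm', reset
Bit 4: prefix='0' (no match yet)
Bit 5: prefix='00' -> emit 'b', reset
Bit 6: prefix='1' -> emit 'm', reset
Bit 7: prefix='0' (no match yet)
Bit 8: prefix='00' -> emit 'b', reset
Bit 9: prefix='0' (no match yet)
Bit 10: prefix='00' -> emit 'b', reset
Bit 11: prefix='1' -> emit 'm', reset
Bit 12: prefix='1' -> emit 'm', reset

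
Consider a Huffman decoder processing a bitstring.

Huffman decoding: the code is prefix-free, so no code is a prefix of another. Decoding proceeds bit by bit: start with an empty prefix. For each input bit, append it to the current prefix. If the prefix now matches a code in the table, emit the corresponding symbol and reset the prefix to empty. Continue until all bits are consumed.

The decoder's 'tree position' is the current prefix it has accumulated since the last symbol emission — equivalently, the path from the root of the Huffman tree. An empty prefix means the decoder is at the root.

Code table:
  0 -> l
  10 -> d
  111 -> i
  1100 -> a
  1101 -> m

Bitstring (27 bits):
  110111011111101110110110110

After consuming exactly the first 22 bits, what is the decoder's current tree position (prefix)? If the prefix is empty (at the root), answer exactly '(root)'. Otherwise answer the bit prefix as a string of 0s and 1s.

Answer: 1

Derivation:
Bit 0: prefix='1' (no match yet)
Bit 1: prefix='11' (no match yet)
Bit 2: prefix='110' (no match yet)
Bit 3: prefix='1101' -> emit 'm', reset
Bit 4: prefix='1' (no match yet)
Bit 5: prefix='11' (no match yet)
Bit 6: prefix='110' (no match yet)
Bit 7: prefix='1101' -> emit 'm', reset
Bit 8: prefix='1' (no match yet)
Bit 9: prefix='11' (no match yet)
Bit 10: prefix='111' -> emit 'i', reset
Bit 11: prefix='1' (no match yet)
Bit 12: prefix='11' (no match yet)
Bit 13: prefix='110' (no match yet)
Bit 14: prefix='1101' -> emit 'm', reset
Bit 15: prefix='1' (no match yet)
Bit 16: prefix='11' (no match yet)
Bit 17: prefix='110' (no match yet)
Bit 18: prefix='1101' -> emit 'm', reset
Bit 19: prefix='1' (no match yet)
Bit 20: prefix='10' -> emit 'd', reset
Bit 21: prefix='1' (no match yet)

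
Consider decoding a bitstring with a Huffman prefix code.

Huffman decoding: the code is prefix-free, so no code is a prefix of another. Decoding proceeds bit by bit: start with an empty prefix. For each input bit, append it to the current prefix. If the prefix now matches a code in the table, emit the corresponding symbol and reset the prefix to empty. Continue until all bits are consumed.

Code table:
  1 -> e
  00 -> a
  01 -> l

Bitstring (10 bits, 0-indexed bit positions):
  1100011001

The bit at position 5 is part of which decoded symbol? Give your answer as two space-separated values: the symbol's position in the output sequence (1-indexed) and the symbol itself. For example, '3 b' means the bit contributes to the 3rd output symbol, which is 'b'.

Bit 0: prefix='1' -> emit 'e', reset
Bit 1: prefix='1' -> emit 'e', reset
Bit 2: prefix='0' (no match yet)
Bit 3: prefix='00' -> emit 'a', reset
Bit 4: prefix='0' (no match yet)
Bit 5: prefix='01' -> emit 'l', reset
Bit 6: prefix='1' -> emit 'e', reset
Bit 7: prefix='0' (no match yet)
Bit 8: prefix='00' -> emit 'a', reset
Bit 9: prefix='1' -> emit 'e', reset

Answer: 4 l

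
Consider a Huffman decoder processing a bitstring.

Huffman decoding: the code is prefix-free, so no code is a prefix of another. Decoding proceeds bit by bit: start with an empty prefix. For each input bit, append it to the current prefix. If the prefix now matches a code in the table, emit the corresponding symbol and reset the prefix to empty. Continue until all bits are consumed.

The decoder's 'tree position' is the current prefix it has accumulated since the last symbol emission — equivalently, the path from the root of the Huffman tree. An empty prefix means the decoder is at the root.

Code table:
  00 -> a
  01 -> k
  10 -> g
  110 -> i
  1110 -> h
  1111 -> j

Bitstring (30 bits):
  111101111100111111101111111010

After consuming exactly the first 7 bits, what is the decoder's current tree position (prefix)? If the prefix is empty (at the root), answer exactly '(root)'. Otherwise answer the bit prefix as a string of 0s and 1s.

Bit 0: prefix='1' (no match yet)
Bit 1: prefix='11' (no match yet)
Bit 2: prefix='111' (no match yet)
Bit 3: prefix='1111' -> emit 'j', reset
Bit 4: prefix='0' (no match yet)
Bit 5: prefix='01' -> emit 'k', reset
Bit 6: prefix='1' (no match yet)

Answer: 1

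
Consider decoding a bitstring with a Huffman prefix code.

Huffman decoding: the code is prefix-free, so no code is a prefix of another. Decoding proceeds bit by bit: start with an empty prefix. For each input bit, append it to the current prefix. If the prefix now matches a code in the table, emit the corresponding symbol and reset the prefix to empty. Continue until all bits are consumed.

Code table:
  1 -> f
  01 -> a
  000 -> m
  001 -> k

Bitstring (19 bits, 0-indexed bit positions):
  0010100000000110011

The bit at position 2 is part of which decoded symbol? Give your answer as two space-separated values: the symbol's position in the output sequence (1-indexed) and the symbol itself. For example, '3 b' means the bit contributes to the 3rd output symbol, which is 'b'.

Answer: 1 k

Derivation:
Bit 0: prefix='0' (no match yet)
Bit 1: prefix='00' (no match yet)
Bit 2: prefix='001' -> emit 'k', reset
Bit 3: prefix='0' (no match yet)
Bit 4: prefix='01' -> emit 'a', reset
Bit 5: prefix='0' (no match yet)
Bit 6: prefix='00' (no match yet)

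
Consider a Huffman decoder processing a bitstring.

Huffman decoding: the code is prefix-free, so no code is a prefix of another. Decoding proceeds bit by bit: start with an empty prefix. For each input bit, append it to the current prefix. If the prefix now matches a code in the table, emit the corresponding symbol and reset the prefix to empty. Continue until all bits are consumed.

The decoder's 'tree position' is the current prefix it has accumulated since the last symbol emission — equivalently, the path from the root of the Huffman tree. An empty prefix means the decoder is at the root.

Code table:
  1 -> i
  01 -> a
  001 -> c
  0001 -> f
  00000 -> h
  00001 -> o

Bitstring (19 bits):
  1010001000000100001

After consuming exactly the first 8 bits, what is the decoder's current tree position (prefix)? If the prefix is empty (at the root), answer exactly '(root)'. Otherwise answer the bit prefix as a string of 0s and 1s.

Bit 0: prefix='1' -> emit 'i', reset
Bit 1: prefix='0' (no match yet)
Bit 2: prefix='01' -> emit 'a', reset
Bit 3: prefix='0' (no match yet)
Bit 4: prefix='00' (no match yet)
Bit 5: prefix='000' (no match yet)
Bit 6: prefix='0001' -> emit 'f', reset
Bit 7: prefix='0' (no match yet)

Answer: 0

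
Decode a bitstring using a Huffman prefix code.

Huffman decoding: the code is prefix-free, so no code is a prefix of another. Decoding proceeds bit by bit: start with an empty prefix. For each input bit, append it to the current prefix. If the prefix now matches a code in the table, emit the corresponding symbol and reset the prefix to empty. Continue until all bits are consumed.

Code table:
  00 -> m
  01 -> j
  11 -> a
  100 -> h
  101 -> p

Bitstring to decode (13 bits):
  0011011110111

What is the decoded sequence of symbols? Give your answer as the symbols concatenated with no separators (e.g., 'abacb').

Answer: majapa

Derivation:
Bit 0: prefix='0' (no match yet)
Bit 1: prefix='00' -> emit 'm', reset
Bit 2: prefix='1' (no match yet)
Bit 3: prefix='11' -> emit 'a', reset
Bit 4: prefix='0' (no match yet)
Bit 5: prefix='01' -> emit 'j', reset
Bit 6: prefix='1' (no match yet)
Bit 7: prefix='11' -> emit 'a', reset
Bit 8: prefix='1' (no match yet)
Bit 9: prefix='10' (no match yet)
Bit 10: prefix='101' -> emit 'p', reset
Bit 11: prefix='1' (no match yet)
Bit 12: prefix='11' -> emit 'a', reset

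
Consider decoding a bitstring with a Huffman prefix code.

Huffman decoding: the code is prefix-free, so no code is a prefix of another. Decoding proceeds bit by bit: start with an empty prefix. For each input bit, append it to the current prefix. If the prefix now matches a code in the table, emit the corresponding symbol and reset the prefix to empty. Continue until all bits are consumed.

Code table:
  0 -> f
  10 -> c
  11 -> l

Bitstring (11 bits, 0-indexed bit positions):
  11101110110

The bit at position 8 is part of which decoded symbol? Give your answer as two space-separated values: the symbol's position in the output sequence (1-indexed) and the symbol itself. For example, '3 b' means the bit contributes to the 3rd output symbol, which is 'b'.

Answer: 5 l

Derivation:
Bit 0: prefix='1' (no match yet)
Bit 1: prefix='11' -> emit 'l', reset
Bit 2: prefix='1' (no match yet)
Bit 3: prefix='10' -> emit 'c', reset
Bit 4: prefix='1' (no match yet)
Bit 5: prefix='11' -> emit 'l', reset
Bit 6: prefix='1' (no match yet)
Bit 7: prefix='10' -> emit 'c', reset
Bit 8: prefix='1' (no match yet)
Bit 9: prefix='11' -> emit 'l', reset
Bit 10: prefix='0' -> emit 'f', reset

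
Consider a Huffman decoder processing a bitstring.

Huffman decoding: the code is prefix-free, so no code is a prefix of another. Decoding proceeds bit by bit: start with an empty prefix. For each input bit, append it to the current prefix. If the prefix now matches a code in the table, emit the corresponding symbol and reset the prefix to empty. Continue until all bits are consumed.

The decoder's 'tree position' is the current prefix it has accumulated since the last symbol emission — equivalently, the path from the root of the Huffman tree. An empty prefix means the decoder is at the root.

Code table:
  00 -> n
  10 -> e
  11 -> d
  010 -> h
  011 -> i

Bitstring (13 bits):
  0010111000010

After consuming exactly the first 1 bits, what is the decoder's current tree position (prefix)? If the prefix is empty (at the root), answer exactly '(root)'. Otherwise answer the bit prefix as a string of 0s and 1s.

Bit 0: prefix='0' (no match yet)

Answer: 0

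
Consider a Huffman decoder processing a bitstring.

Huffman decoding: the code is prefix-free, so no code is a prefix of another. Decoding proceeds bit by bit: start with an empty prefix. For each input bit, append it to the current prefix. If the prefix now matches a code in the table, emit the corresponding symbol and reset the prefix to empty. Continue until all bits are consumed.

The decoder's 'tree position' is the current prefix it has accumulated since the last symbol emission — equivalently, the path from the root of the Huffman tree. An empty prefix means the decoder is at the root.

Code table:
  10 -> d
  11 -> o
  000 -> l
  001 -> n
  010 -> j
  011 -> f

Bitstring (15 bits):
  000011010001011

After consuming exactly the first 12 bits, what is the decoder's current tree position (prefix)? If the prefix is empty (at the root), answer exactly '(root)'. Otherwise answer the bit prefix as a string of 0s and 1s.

Answer: (root)

Derivation:
Bit 0: prefix='0' (no match yet)
Bit 1: prefix='00' (no match yet)
Bit 2: prefix='000' -> emit 'l', reset
Bit 3: prefix='0' (no match yet)
Bit 4: prefix='01' (no match yet)
Bit 5: prefix='011' -> emit 'f', reset
Bit 6: prefix='0' (no match yet)
Bit 7: prefix='01' (no match yet)
Bit 8: prefix='010' -> emit 'j', reset
Bit 9: prefix='0' (no match yet)
Bit 10: prefix='00' (no match yet)
Bit 11: prefix='001' -> emit 'n', reset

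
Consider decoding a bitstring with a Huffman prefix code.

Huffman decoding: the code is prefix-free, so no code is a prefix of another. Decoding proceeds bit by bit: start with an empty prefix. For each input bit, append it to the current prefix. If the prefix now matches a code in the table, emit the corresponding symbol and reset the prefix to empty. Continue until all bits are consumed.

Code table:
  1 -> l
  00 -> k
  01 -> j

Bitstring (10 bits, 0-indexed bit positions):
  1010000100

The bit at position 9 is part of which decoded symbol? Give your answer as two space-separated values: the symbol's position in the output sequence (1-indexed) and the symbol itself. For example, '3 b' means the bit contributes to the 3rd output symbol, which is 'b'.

Bit 0: prefix='1' -> emit 'l', reset
Bit 1: prefix='0' (no match yet)
Bit 2: prefix='01' -> emit 'j', reset
Bit 3: prefix='0' (no match yet)
Bit 4: prefix='00' -> emit 'k', reset
Bit 5: prefix='0' (no match yet)
Bit 6: prefix='00' -> emit 'k', reset
Bit 7: prefix='1' -> emit 'l', reset
Bit 8: prefix='0' (no match yet)
Bit 9: prefix='00' -> emit 'k', reset

Answer: 6 k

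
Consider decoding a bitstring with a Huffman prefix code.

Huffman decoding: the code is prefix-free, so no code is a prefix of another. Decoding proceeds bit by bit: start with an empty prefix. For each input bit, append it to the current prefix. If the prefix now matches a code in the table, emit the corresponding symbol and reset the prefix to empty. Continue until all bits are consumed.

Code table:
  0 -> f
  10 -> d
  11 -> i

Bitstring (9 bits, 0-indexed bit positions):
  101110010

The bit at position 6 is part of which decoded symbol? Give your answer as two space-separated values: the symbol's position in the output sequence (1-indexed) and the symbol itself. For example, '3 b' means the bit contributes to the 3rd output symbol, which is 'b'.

Answer: 4 f

Derivation:
Bit 0: prefix='1' (no match yet)
Bit 1: prefix='10' -> emit 'd', reset
Bit 2: prefix='1' (no match yet)
Bit 3: prefix='11' -> emit 'i', reset
Bit 4: prefix='1' (no match yet)
Bit 5: prefix='10' -> emit 'd', reset
Bit 6: prefix='0' -> emit 'f', reset
Bit 7: prefix='1' (no match yet)
Bit 8: prefix='10' -> emit 'd', reset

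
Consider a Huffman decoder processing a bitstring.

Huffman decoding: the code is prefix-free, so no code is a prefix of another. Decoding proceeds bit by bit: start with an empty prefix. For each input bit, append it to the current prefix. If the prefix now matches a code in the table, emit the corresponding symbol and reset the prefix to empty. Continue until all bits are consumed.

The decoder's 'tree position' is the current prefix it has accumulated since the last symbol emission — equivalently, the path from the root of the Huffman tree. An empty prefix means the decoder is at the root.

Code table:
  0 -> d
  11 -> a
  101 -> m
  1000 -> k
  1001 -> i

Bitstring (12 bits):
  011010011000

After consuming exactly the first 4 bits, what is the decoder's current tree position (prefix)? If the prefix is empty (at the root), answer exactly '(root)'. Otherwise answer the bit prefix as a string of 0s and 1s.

Answer: (root)

Derivation:
Bit 0: prefix='0' -> emit 'd', reset
Bit 1: prefix='1' (no match yet)
Bit 2: prefix='11' -> emit 'a', reset
Bit 3: prefix='0' -> emit 'd', reset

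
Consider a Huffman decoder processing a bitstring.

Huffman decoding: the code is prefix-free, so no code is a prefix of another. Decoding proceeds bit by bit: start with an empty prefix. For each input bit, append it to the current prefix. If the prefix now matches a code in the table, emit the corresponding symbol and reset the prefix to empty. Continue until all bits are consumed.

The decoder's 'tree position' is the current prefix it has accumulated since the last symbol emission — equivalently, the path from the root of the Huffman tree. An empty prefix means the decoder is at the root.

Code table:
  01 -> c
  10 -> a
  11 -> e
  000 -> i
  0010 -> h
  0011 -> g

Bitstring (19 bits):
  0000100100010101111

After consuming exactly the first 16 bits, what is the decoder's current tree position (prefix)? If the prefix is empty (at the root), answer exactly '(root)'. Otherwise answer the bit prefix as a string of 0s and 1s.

Answer: 1

Derivation:
Bit 0: prefix='0' (no match yet)
Bit 1: prefix='00' (no match yet)
Bit 2: prefix='000' -> emit 'i', reset
Bit 3: prefix='0' (no match yet)
Bit 4: prefix='01' -> emit 'c', reset
Bit 5: prefix='0' (no match yet)
Bit 6: prefix='00' (no match yet)
Bit 7: prefix='001' (no match yet)
Bit 8: prefix='0010' -> emit 'h', reset
Bit 9: prefix='0' (no match yet)
Bit 10: prefix='00' (no match yet)
Bit 11: prefix='001' (no match yet)
Bit 12: prefix='0010' -> emit 'h', reset
Bit 13: prefix='1' (no match yet)
Bit 14: prefix='10' -> emit 'a', reset
Bit 15: prefix='1' (no match yet)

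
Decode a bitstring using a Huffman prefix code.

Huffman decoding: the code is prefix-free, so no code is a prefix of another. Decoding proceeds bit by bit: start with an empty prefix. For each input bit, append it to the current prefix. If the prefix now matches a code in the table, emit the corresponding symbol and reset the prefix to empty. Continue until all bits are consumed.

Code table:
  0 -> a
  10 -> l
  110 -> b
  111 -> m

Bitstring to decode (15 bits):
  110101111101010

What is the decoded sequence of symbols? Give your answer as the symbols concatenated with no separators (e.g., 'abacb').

Bit 0: prefix='1' (no match yet)
Bit 1: prefix='11' (no match yet)
Bit 2: prefix='110' -> emit 'b', reset
Bit 3: prefix='1' (no match yet)
Bit 4: prefix='10' -> emit 'l', reset
Bit 5: prefix='1' (no match yet)
Bit 6: prefix='11' (no match yet)
Bit 7: prefix='111' -> emit 'm', reset
Bit 8: prefix='1' (no match yet)
Bit 9: prefix='11' (no match yet)
Bit 10: prefix='110' -> emit 'b', reset
Bit 11: prefix='1' (no match yet)
Bit 12: prefix='10' -> emit 'l', reset
Bit 13: prefix='1' (no match yet)
Bit 14: prefix='10' -> emit 'l', reset

Answer: blmbll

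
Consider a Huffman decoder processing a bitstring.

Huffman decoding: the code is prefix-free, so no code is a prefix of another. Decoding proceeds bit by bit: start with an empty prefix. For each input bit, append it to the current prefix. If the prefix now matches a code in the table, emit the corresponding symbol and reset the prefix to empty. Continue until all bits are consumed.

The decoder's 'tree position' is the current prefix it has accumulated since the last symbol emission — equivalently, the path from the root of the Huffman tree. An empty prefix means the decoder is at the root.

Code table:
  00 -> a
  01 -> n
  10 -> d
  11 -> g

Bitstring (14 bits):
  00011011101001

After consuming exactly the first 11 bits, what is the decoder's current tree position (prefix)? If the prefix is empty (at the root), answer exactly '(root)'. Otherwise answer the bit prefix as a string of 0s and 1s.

Bit 0: prefix='0' (no match yet)
Bit 1: prefix='00' -> emit 'a', reset
Bit 2: prefix='0' (no match yet)
Bit 3: prefix='01' -> emit 'n', reset
Bit 4: prefix='1' (no match yet)
Bit 5: prefix='10' -> emit 'd', reset
Bit 6: prefix='1' (no match yet)
Bit 7: prefix='11' -> emit 'g', reset
Bit 8: prefix='1' (no match yet)
Bit 9: prefix='10' -> emit 'd', reset
Bit 10: prefix='1' (no match yet)

Answer: 1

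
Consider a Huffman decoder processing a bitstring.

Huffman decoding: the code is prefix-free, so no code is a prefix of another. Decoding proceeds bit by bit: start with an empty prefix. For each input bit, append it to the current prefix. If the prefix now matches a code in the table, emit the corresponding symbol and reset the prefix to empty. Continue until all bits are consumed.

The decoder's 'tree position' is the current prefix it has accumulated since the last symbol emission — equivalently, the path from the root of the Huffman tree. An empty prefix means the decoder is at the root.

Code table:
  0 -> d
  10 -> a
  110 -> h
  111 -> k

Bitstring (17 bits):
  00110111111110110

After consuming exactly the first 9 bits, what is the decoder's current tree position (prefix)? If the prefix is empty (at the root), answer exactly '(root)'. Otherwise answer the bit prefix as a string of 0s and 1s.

Answer: 1

Derivation:
Bit 0: prefix='0' -> emit 'd', reset
Bit 1: prefix='0' -> emit 'd', reset
Bit 2: prefix='1' (no match yet)
Bit 3: prefix='11' (no match yet)
Bit 4: prefix='110' -> emit 'h', reset
Bit 5: prefix='1' (no match yet)
Bit 6: prefix='11' (no match yet)
Bit 7: prefix='111' -> emit 'k', reset
Bit 8: prefix='1' (no match yet)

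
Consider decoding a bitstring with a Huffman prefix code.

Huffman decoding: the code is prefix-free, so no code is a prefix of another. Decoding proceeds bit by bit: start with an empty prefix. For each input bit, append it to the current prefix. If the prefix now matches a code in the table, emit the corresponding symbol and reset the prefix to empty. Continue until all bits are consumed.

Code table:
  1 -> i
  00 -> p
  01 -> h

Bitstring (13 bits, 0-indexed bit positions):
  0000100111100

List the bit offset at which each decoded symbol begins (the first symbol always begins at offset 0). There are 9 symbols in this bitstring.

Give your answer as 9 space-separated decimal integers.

Answer: 0 2 4 5 7 8 9 10 11

Derivation:
Bit 0: prefix='0' (no match yet)
Bit 1: prefix='00' -> emit 'p', reset
Bit 2: prefix='0' (no match yet)
Bit 3: prefix='00' -> emit 'p', reset
Bit 4: prefix='1' -> emit 'i', reset
Bit 5: prefix='0' (no match yet)
Bit 6: prefix='00' -> emit 'p', reset
Bit 7: prefix='1' -> emit 'i', reset
Bit 8: prefix='1' -> emit 'i', reset
Bit 9: prefix='1' -> emit 'i', reset
Bit 10: prefix='1' -> emit 'i', reset
Bit 11: prefix='0' (no match yet)
Bit 12: prefix='00' -> emit 'p', reset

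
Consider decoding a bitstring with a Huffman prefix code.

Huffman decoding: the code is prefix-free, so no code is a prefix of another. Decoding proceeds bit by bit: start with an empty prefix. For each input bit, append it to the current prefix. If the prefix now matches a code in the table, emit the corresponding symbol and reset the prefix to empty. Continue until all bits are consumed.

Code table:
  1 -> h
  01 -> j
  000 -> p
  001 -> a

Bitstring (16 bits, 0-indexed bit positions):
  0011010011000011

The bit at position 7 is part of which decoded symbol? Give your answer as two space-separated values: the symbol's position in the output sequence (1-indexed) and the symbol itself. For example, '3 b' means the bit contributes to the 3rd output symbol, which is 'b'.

Answer: 4 a

Derivation:
Bit 0: prefix='0' (no match yet)
Bit 1: prefix='00' (no match yet)
Bit 2: prefix='001' -> emit 'a', reset
Bit 3: prefix='1' -> emit 'h', reset
Bit 4: prefix='0' (no match yet)
Bit 5: prefix='01' -> emit 'j', reset
Bit 6: prefix='0' (no match yet)
Bit 7: prefix='00' (no match yet)
Bit 8: prefix='001' -> emit 'a', reset
Bit 9: prefix='1' -> emit 'h', reset
Bit 10: prefix='0' (no match yet)
Bit 11: prefix='00' (no match yet)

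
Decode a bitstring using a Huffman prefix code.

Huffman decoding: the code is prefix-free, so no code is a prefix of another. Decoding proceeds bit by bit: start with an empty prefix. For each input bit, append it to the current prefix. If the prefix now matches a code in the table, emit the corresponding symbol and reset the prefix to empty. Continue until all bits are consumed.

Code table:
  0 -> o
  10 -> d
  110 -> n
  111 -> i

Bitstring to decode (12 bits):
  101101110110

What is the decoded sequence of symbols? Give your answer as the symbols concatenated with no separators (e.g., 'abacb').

Bit 0: prefix='1' (no match yet)
Bit 1: prefix='10' -> emit 'd', reset
Bit 2: prefix='1' (no match yet)
Bit 3: prefix='11' (no match yet)
Bit 4: prefix='110' -> emit 'n', reset
Bit 5: prefix='1' (no match yet)
Bit 6: prefix='11' (no match yet)
Bit 7: prefix='111' -> emit 'i', reset
Bit 8: prefix='0' -> emit 'o', reset
Bit 9: prefix='1' (no match yet)
Bit 10: prefix='11' (no match yet)
Bit 11: prefix='110' -> emit 'n', reset

Answer: dnion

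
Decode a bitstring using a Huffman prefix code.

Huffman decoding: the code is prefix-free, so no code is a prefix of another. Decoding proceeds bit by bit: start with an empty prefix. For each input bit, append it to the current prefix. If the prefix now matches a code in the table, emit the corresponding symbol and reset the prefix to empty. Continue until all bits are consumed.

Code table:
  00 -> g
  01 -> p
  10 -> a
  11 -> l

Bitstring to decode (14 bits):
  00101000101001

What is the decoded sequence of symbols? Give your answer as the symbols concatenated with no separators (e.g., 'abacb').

Bit 0: prefix='0' (no match yet)
Bit 1: prefix='00' -> emit 'g', reset
Bit 2: prefix='1' (no match yet)
Bit 3: prefix='10' -> emit 'a', reset
Bit 4: prefix='1' (no match yet)
Bit 5: prefix='10' -> emit 'a', reset
Bit 6: prefix='0' (no match yet)
Bit 7: prefix='00' -> emit 'g', reset
Bit 8: prefix='1' (no match yet)
Bit 9: prefix='10' -> emit 'a', reset
Bit 10: prefix='1' (no match yet)
Bit 11: prefix='10' -> emit 'a', reset
Bit 12: prefix='0' (no match yet)
Bit 13: prefix='01' -> emit 'p', reset

Answer: gaagaap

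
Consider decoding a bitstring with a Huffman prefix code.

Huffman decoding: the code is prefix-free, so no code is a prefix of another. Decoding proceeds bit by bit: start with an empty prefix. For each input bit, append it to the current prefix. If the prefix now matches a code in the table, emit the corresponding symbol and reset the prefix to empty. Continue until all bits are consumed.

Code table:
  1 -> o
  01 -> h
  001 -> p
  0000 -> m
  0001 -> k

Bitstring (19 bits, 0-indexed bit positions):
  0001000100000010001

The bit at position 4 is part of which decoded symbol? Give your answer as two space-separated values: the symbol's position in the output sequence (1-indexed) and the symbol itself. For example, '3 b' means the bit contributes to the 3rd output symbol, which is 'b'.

Bit 0: prefix='0' (no match yet)
Bit 1: prefix='00' (no match yet)
Bit 2: prefix='000' (no match yet)
Bit 3: prefix='0001' -> emit 'k', reset
Bit 4: prefix='0' (no match yet)
Bit 5: prefix='00' (no match yet)
Bit 6: prefix='000' (no match yet)
Bit 7: prefix='0001' -> emit 'k', reset
Bit 8: prefix='0' (no match yet)

Answer: 2 k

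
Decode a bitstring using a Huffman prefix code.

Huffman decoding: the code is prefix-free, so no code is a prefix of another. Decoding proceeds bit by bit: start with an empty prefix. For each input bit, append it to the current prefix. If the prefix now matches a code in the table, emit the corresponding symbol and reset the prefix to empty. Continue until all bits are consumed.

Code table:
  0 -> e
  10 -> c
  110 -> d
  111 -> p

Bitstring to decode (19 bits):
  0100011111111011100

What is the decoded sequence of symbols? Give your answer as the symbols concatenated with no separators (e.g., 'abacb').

Bit 0: prefix='0' -> emit 'e', reset
Bit 1: prefix='1' (no match yet)
Bit 2: prefix='10' -> emit 'c', reset
Bit 3: prefix='0' -> emit 'e', reset
Bit 4: prefix='0' -> emit 'e', reset
Bit 5: prefix='1' (no match yet)
Bit 6: prefix='11' (no match yet)
Bit 7: prefix='111' -> emit 'p', reset
Bit 8: prefix='1' (no match yet)
Bit 9: prefix='11' (no match yet)
Bit 10: prefix='111' -> emit 'p', reset
Bit 11: prefix='1' (no match yet)
Bit 12: prefix='11' (no match yet)
Bit 13: prefix='110' -> emit 'd', reset
Bit 14: prefix='1' (no match yet)
Bit 15: prefix='11' (no match yet)
Bit 16: prefix='111' -> emit 'p', reset
Bit 17: prefix='0' -> emit 'e', reset
Bit 18: prefix='0' -> emit 'e', reset

Answer: eceeppdpee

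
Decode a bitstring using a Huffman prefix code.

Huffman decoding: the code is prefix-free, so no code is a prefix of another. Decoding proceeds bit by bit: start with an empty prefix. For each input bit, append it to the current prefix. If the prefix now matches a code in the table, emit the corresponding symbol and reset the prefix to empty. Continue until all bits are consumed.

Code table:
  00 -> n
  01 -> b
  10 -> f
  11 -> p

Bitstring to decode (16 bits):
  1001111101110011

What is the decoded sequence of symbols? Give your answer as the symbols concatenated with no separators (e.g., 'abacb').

Answer: fbppbpnp

Derivation:
Bit 0: prefix='1' (no match yet)
Bit 1: prefix='10' -> emit 'f', reset
Bit 2: prefix='0' (no match yet)
Bit 3: prefix='01' -> emit 'b', reset
Bit 4: prefix='1' (no match yet)
Bit 5: prefix='11' -> emit 'p', reset
Bit 6: prefix='1' (no match yet)
Bit 7: prefix='11' -> emit 'p', reset
Bit 8: prefix='0' (no match yet)
Bit 9: prefix='01' -> emit 'b', reset
Bit 10: prefix='1' (no match yet)
Bit 11: prefix='11' -> emit 'p', reset
Bit 12: prefix='0' (no match yet)
Bit 13: prefix='00' -> emit 'n', reset
Bit 14: prefix='1' (no match yet)
Bit 15: prefix='11' -> emit 'p', reset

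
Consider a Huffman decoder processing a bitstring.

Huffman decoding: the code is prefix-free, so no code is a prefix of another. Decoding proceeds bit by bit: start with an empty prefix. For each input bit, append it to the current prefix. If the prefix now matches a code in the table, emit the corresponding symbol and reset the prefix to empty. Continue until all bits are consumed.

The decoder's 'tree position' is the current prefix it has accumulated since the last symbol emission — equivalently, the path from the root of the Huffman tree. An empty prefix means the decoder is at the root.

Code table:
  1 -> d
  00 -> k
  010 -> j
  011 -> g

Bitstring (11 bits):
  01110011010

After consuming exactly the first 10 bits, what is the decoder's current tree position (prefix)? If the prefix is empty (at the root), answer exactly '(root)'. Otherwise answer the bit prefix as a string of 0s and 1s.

Answer: 01

Derivation:
Bit 0: prefix='0' (no match yet)
Bit 1: prefix='01' (no match yet)
Bit 2: prefix='011' -> emit 'g', reset
Bit 3: prefix='1' -> emit 'd', reset
Bit 4: prefix='0' (no match yet)
Bit 5: prefix='00' -> emit 'k', reset
Bit 6: prefix='1' -> emit 'd', reset
Bit 7: prefix='1' -> emit 'd', reset
Bit 8: prefix='0' (no match yet)
Bit 9: prefix='01' (no match yet)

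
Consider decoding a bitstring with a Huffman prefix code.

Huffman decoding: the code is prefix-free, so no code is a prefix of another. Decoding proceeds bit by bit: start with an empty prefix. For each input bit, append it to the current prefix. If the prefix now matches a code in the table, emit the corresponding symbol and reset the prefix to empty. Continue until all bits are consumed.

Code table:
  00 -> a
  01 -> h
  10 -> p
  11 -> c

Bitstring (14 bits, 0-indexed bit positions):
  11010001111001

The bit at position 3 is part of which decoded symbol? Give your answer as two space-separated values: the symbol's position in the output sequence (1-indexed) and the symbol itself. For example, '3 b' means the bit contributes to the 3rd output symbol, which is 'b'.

Answer: 2 h

Derivation:
Bit 0: prefix='1' (no match yet)
Bit 1: prefix='11' -> emit 'c', reset
Bit 2: prefix='0' (no match yet)
Bit 3: prefix='01' -> emit 'h', reset
Bit 4: prefix='0' (no match yet)
Bit 5: prefix='00' -> emit 'a', reset
Bit 6: prefix='0' (no match yet)
Bit 7: prefix='01' -> emit 'h', reset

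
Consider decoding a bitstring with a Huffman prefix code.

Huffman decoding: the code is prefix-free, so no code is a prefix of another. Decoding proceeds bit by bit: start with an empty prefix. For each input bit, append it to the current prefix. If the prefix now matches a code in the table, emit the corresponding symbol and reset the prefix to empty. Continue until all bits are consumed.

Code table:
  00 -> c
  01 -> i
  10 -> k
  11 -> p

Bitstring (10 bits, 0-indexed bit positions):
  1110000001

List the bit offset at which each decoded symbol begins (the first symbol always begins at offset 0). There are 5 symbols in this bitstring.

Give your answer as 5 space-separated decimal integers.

Answer: 0 2 4 6 8

Derivation:
Bit 0: prefix='1' (no match yet)
Bit 1: prefix='11' -> emit 'p', reset
Bit 2: prefix='1' (no match yet)
Bit 3: prefix='10' -> emit 'k', reset
Bit 4: prefix='0' (no match yet)
Bit 5: prefix='00' -> emit 'c', reset
Bit 6: prefix='0' (no match yet)
Bit 7: prefix='00' -> emit 'c', reset
Bit 8: prefix='0' (no match yet)
Bit 9: prefix='01' -> emit 'i', reset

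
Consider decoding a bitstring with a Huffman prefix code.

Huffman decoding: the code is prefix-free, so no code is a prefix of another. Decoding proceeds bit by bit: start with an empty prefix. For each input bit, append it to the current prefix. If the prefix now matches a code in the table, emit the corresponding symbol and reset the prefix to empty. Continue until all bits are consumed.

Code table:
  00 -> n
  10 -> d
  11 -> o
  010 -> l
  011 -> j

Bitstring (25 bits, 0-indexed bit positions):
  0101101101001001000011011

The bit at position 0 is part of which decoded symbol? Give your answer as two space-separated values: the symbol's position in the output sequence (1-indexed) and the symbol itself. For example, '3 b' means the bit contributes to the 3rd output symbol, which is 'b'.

Answer: 1 l

Derivation:
Bit 0: prefix='0' (no match yet)
Bit 1: prefix='01' (no match yet)
Bit 2: prefix='010' -> emit 'l', reset
Bit 3: prefix='1' (no match yet)
Bit 4: prefix='11' -> emit 'o', reset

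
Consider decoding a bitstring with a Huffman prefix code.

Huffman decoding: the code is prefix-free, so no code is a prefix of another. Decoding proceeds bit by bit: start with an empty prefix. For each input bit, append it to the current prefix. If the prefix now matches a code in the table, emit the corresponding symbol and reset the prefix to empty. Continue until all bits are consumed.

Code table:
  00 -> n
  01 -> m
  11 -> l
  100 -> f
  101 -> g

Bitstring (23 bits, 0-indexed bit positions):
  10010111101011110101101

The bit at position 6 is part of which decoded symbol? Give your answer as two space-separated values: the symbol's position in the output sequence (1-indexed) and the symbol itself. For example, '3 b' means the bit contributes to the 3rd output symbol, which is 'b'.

Answer: 3 l

Derivation:
Bit 0: prefix='1' (no match yet)
Bit 1: prefix='10' (no match yet)
Bit 2: prefix='100' -> emit 'f', reset
Bit 3: prefix='1' (no match yet)
Bit 4: prefix='10' (no match yet)
Bit 5: prefix='101' -> emit 'g', reset
Bit 6: prefix='1' (no match yet)
Bit 7: prefix='11' -> emit 'l', reset
Bit 8: prefix='1' (no match yet)
Bit 9: prefix='10' (no match yet)
Bit 10: prefix='101' -> emit 'g', reset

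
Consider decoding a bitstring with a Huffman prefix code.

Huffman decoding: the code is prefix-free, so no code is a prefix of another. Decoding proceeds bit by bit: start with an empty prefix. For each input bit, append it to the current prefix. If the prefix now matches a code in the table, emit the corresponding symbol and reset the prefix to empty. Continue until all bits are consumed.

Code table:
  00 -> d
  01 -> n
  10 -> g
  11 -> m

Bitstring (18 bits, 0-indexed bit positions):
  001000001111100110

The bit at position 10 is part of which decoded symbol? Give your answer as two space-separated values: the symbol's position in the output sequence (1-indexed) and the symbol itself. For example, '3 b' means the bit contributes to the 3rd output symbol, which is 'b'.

Answer: 6 m

Derivation:
Bit 0: prefix='0' (no match yet)
Bit 1: prefix='00' -> emit 'd', reset
Bit 2: prefix='1' (no match yet)
Bit 3: prefix='10' -> emit 'g', reset
Bit 4: prefix='0' (no match yet)
Bit 5: prefix='00' -> emit 'd', reset
Bit 6: prefix='0' (no match yet)
Bit 7: prefix='00' -> emit 'd', reset
Bit 8: prefix='1' (no match yet)
Bit 9: prefix='11' -> emit 'm', reset
Bit 10: prefix='1' (no match yet)
Bit 11: prefix='11' -> emit 'm', reset
Bit 12: prefix='1' (no match yet)
Bit 13: prefix='10' -> emit 'g', reset
Bit 14: prefix='0' (no match yet)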